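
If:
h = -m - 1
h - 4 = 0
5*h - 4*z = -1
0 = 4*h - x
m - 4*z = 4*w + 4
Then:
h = 4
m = -5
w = -15/2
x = 16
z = 21/4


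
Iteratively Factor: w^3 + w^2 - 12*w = (w)*(w^2 + w - 12) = w*(w - 3)*(w + 4)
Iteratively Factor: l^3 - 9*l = (l)*(l^2 - 9) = l*(l - 3)*(l + 3)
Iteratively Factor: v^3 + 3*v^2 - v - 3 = (v + 1)*(v^2 + 2*v - 3) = (v - 1)*(v + 1)*(v + 3)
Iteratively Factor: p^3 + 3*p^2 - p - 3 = (p + 1)*(p^2 + 2*p - 3) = (p + 1)*(p + 3)*(p - 1)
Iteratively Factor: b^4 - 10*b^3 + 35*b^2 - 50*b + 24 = (b - 3)*(b^3 - 7*b^2 + 14*b - 8) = (b - 3)*(b - 2)*(b^2 - 5*b + 4) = (b - 3)*(b - 2)*(b - 1)*(b - 4)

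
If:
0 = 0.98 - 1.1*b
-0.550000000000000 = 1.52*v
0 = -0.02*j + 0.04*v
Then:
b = 0.89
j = -0.72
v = -0.36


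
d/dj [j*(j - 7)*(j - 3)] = 3*j^2 - 20*j + 21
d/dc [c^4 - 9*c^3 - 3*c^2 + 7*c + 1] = 4*c^3 - 27*c^2 - 6*c + 7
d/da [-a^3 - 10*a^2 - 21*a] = -3*a^2 - 20*a - 21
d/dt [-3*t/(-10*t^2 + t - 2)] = 6*(1 - 5*t^2)/(100*t^4 - 20*t^3 + 41*t^2 - 4*t + 4)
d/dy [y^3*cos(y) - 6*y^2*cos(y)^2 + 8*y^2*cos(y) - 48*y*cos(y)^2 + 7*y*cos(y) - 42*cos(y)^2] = -y^3*sin(y) - 8*y^2*sin(y) + 6*y^2*sin(2*y) + 3*y^2*cos(y) - 7*y*sin(y) + 48*y*sin(2*y) - 12*y*cos(y)^2 + 16*y*cos(y) + 42*sin(2*y) - 48*cos(y)^2 + 7*cos(y)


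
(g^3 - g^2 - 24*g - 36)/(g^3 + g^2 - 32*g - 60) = (g + 3)/(g + 5)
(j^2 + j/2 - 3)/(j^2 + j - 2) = (j - 3/2)/(j - 1)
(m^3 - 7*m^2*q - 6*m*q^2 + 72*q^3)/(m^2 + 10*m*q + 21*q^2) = (m^2 - 10*m*q + 24*q^2)/(m + 7*q)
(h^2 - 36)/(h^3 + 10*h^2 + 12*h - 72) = (h - 6)/(h^2 + 4*h - 12)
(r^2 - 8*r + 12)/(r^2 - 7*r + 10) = (r - 6)/(r - 5)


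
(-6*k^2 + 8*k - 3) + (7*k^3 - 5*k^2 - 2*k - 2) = 7*k^3 - 11*k^2 + 6*k - 5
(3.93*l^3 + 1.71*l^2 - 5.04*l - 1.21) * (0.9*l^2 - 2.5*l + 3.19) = 3.537*l^5 - 8.286*l^4 + 3.7257*l^3 + 16.9659*l^2 - 13.0526*l - 3.8599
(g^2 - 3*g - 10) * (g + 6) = g^3 + 3*g^2 - 28*g - 60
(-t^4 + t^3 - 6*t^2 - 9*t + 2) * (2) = -2*t^4 + 2*t^3 - 12*t^2 - 18*t + 4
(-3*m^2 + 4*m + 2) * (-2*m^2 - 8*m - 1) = 6*m^4 + 16*m^3 - 33*m^2 - 20*m - 2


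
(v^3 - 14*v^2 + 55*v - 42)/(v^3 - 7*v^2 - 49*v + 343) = (v^2 - 7*v + 6)/(v^2 - 49)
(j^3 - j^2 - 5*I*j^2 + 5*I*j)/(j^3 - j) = (j - 5*I)/(j + 1)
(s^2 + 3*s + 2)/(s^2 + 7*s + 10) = (s + 1)/(s + 5)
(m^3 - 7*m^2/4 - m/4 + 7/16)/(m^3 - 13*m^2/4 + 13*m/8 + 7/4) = (m - 1/2)/(m - 2)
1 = 1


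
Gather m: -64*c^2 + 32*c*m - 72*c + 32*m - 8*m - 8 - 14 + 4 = -64*c^2 - 72*c + m*(32*c + 24) - 18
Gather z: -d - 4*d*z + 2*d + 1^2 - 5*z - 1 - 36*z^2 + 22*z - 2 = d - 36*z^2 + z*(17 - 4*d) - 2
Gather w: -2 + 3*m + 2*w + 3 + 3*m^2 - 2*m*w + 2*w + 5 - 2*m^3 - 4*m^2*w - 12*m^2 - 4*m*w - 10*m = -2*m^3 - 9*m^2 - 7*m + w*(-4*m^2 - 6*m + 4) + 6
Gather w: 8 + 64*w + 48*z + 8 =64*w + 48*z + 16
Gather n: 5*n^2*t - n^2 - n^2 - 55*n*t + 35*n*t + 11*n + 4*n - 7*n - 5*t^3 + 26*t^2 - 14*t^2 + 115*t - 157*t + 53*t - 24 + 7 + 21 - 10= n^2*(5*t - 2) + n*(8 - 20*t) - 5*t^3 + 12*t^2 + 11*t - 6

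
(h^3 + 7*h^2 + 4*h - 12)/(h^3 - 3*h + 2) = (h + 6)/(h - 1)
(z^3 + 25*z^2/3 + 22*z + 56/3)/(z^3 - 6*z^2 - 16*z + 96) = (3*z^2 + 13*z + 14)/(3*(z^2 - 10*z + 24))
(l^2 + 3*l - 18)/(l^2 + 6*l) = (l - 3)/l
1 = 1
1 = 1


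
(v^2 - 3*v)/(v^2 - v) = (v - 3)/(v - 1)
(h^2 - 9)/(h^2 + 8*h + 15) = (h - 3)/(h + 5)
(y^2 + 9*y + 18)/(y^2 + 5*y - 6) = (y + 3)/(y - 1)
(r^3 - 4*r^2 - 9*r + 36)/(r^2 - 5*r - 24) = (r^2 - 7*r + 12)/(r - 8)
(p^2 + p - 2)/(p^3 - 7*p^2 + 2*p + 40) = (p - 1)/(p^2 - 9*p + 20)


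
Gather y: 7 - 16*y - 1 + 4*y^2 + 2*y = 4*y^2 - 14*y + 6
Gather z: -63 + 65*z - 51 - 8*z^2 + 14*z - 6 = -8*z^2 + 79*z - 120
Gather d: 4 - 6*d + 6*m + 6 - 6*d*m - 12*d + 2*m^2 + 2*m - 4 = d*(-6*m - 18) + 2*m^2 + 8*m + 6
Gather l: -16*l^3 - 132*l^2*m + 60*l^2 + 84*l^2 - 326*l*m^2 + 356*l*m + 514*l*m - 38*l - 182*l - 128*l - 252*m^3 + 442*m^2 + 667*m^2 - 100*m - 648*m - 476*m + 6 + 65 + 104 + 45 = -16*l^3 + l^2*(144 - 132*m) + l*(-326*m^2 + 870*m - 348) - 252*m^3 + 1109*m^2 - 1224*m + 220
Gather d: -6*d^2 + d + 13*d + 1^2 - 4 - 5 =-6*d^2 + 14*d - 8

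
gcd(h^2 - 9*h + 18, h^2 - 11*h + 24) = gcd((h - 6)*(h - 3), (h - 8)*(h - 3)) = h - 3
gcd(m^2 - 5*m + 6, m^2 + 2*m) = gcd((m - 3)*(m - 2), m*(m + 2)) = 1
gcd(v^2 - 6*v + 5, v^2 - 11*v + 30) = v - 5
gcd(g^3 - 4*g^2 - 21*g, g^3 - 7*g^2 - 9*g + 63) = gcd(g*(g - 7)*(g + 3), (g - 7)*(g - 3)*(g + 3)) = g^2 - 4*g - 21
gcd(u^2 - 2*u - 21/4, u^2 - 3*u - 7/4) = u - 7/2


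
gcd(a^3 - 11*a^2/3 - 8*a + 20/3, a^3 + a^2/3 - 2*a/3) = a - 2/3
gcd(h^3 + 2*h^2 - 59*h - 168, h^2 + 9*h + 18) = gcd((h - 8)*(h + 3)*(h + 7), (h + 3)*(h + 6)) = h + 3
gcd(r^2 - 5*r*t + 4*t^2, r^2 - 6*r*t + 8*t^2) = r - 4*t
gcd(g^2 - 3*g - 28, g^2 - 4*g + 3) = 1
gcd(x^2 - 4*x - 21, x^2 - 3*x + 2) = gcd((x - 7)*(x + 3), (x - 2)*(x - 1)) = 1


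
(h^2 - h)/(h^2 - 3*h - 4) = h*(1 - h)/(-h^2 + 3*h + 4)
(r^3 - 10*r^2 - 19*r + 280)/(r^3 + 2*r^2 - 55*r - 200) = (r - 7)/(r + 5)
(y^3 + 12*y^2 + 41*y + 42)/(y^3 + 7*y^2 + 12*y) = (y^2 + 9*y + 14)/(y*(y + 4))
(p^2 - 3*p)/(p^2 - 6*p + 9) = p/(p - 3)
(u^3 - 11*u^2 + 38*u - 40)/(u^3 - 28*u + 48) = (u - 5)/(u + 6)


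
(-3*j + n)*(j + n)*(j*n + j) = -3*j^3*n - 3*j^3 - 2*j^2*n^2 - 2*j^2*n + j*n^3 + j*n^2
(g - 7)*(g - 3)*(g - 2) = g^3 - 12*g^2 + 41*g - 42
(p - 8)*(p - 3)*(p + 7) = p^3 - 4*p^2 - 53*p + 168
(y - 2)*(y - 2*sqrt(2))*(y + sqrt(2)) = y^3 - 2*y^2 - sqrt(2)*y^2 - 4*y + 2*sqrt(2)*y + 8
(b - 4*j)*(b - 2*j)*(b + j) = b^3 - 5*b^2*j + 2*b*j^2 + 8*j^3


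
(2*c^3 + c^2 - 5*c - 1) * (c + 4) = 2*c^4 + 9*c^3 - c^2 - 21*c - 4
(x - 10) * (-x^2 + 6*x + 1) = -x^3 + 16*x^2 - 59*x - 10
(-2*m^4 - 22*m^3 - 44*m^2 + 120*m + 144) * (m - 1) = -2*m^5 - 20*m^4 - 22*m^3 + 164*m^2 + 24*m - 144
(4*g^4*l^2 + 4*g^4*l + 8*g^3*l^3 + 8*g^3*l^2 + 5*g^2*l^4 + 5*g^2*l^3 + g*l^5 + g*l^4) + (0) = 4*g^4*l^2 + 4*g^4*l + 8*g^3*l^3 + 8*g^3*l^2 + 5*g^2*l^4 + 5*g^2*l^3 + g*l^5 + g*l^4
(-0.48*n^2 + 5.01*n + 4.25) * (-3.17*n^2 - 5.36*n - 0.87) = 1.5216*n^4 - 13.3089*n^3 - 39.9085*n^2 - 27.1387*n - 3.6975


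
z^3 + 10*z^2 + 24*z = z*(z + 4)*(z + 6)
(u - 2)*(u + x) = u^2 + u*x - 2*u - 2*x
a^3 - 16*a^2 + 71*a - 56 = (a - 8)*(a - 7)*(a - 1)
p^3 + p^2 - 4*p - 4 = (p - 2)*(p + 1)*(p + 2)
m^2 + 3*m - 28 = (m - 4)*(m + 7)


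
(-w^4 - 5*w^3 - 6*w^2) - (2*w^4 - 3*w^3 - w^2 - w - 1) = -3*w^4 - 2*w^3 - 5*w^2 + w + 1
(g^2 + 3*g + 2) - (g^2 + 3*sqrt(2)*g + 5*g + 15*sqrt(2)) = -3*sqrt(2)*g - 2*g - 15*sqrt(2) + 2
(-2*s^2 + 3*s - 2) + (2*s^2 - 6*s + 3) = 1 - 3*s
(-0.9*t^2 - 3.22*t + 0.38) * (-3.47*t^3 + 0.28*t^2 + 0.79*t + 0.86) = 3.123*t^5 + 10.9214*t^4 - 2.9312*t^3 - 3.2114*t^2 - 2.469*t + 0.3268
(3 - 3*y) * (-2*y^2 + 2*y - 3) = 6*y^3 - 12*y^2 + 15*y - 9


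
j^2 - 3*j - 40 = (j - 8)*(j + 5)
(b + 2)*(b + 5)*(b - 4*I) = b^3 + 7*b^2 - 4*I*b^2 + 10*b - 28*I*b - 40*I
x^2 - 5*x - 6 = (x - 6)*(x + 1)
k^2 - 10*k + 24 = (k - 6)*(k - 4)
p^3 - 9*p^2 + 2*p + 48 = (p - 8)*(p - 3)*(p + 2)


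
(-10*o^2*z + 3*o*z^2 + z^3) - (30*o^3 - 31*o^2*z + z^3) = -30*o^3 + 21*o^2*z + 3*o*z^2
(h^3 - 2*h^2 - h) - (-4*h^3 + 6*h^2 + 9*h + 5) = 5*h^3 - 8*h^2 - 10*h - 5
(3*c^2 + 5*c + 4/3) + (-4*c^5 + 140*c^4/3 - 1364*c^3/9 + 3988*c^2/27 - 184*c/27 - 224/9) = -4*c^5 + 140*c^4/3 - 1364*c^3/9 + 4069*c^2/27 - 49*c/27 - 212/9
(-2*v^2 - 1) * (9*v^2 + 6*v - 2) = -18*v^4 - 12*v^3 - 5*v^2 - 6*v + 2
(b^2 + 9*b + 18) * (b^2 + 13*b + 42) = b^4 + 22*b^3 + 177*b^2 + 612*b + 756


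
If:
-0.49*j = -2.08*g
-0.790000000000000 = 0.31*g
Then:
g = -2.55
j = -10.82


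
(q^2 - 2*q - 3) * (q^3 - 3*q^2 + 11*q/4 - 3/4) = q^5 - 5*q^4 + 23*q^3/4 + 11*q^2/4 - 27*q/4 + 9/4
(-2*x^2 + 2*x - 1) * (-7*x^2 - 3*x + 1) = 14*x^4 - 8*x^3 - x^2 + 5*x - 1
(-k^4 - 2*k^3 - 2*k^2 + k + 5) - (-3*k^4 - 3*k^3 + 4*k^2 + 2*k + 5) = 2*k^4 + k^3 - 6*k^2 - k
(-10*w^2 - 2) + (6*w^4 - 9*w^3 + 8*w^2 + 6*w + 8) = 6*w^4 - 9*w^3 - 2*w^2 + 6*w + 6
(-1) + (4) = 3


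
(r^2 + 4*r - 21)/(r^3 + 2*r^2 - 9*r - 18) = (r + 7)/(r^2 + 5*r + 6)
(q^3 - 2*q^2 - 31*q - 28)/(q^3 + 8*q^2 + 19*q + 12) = (q - 7)/(q + 3)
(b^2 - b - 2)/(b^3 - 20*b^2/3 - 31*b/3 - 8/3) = 3*(b - 2)/(3*b^2 - 23*b - 8)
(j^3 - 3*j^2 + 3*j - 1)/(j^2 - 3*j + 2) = (j^2 - 2*j + 1)/(j - 2)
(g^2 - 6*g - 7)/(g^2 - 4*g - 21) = (g + 1)/(g + 3)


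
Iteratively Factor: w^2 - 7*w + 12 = (w - 4)*(w - 3)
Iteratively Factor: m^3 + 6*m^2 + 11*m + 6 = (m + 3)*(m^2 + 3*m + 2) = (m + 2)*(m + 3)*(m + 1)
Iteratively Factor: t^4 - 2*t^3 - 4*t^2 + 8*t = (t + 2)*(t^3 - 4*t^2 + 4*t) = (t - 2)*(t + 2)*(t^2 - 2*t) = t*(t - 2)*(t + 2)*(t - 2)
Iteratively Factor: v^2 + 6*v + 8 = (v + 4)*(v + 2)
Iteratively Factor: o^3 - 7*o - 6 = (o - 3)*(o^2 + 3*o + 2) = (o - 3)*(o + 2)*(o + 1)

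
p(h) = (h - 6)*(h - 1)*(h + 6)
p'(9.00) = 189.00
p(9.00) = 360.00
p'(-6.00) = 84.00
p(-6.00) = 0.00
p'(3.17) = -12.19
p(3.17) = -56.31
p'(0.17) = -36.25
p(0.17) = 29.86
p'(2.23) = -25.54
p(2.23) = -38.16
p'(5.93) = 57.63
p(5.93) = -4.12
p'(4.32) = 11.35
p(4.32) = -57.56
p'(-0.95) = -31.39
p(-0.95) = 68.44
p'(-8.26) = 185.20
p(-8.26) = -298.43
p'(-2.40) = -13.92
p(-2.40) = 102.82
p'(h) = (h - 6)*(h - 1) + (h - 6)*(h + 6) + (h - 1)*(h + 6) = 3*h^2 - 2*h - 36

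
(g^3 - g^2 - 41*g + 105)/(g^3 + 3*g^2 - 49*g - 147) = (g^2 - 8*g + 15)/(g^2 - 4*g - 21)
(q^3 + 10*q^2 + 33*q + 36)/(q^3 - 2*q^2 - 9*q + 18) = (q^2 + 7*q + 12)/(q^2 - 5*q + 6)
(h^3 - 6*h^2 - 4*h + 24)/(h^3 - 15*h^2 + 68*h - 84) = (h + 2)/(h - 7)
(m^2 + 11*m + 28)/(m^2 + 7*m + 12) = (m + 7)/(m + 3)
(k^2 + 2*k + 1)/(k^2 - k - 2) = (k + 1)/(k - 2)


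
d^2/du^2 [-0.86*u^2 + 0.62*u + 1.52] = -1.72000000000000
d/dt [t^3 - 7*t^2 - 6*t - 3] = 3*t^2 - 14*t - 6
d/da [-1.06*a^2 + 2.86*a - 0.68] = 2.86 - 2.12*a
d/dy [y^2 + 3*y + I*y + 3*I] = 2*y + 3 + I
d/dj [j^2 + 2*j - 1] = 2*j + 2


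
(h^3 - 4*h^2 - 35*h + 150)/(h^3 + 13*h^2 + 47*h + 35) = (h^3 - 4*h^2 - 35*h + 150)/(h^3 + 13*h^2 + 47*h + 35)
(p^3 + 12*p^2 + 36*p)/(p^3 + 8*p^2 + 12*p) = (p + 6)/(p + 2)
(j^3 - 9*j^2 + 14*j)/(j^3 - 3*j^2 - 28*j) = (j - 2)/(j + 4)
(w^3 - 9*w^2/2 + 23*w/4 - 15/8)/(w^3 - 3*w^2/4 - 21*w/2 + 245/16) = 2*(4*w^2 - 8*w + 3)/(8*w^2 + 14*w - 49)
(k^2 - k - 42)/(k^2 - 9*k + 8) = (k^2 - k - 42)/(k^2 - 9*k + 8)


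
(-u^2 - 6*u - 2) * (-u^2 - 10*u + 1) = u^4 + 16*u^3 + 61*u^2 + 14*u - 2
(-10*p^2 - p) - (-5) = -10*p^2 - p + 5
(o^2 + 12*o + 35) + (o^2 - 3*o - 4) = 2*o^2 + 9*o + 31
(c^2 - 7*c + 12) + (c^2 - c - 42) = 2*c^2 - 8*c - 30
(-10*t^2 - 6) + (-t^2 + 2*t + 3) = -11*t^2 + 2*t - 3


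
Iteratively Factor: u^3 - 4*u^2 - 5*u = (u + 1)*(u^2 - 5*u) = u*(u + 1)*(u - 5)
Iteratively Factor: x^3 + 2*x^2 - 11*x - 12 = (x - 3)*(x^2 + 5*x + 4) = (x - 3)*(x + 4)*(x + 1)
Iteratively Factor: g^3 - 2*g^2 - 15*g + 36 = (g + 4)*(g^2 - 6*g + 9) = (g - 3)*(g + 4)*(g - 3)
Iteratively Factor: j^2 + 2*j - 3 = (j - 1)*(j + 3)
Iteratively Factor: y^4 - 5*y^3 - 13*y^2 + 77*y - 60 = (y + 4)*(y^3 - 9*y^2 + 23*y - 15) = (y - 3)*(y + 4)*(y^2 - 6*y + 5) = (y - 5)*(y - 3)*(y + 4)*(y - 1)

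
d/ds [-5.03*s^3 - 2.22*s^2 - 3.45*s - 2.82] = -15.09*s^2 - 4.44*s - 3.45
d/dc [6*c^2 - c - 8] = 12*c - 1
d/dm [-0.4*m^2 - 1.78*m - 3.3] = -0.8*m - 1.78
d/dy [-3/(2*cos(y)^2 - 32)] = -3*sin(y)*cos(y)/(cos(y)^2 - 16)^2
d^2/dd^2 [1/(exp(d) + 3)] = (exp(d) - 3)*exp(d)/(exp(d) + 3)^3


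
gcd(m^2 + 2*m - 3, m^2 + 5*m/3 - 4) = m + 3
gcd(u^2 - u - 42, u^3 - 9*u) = 1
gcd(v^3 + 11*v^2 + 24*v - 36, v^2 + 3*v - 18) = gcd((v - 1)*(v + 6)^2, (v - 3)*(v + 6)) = v + 6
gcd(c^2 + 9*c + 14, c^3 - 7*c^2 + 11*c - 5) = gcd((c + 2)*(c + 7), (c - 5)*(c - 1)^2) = 1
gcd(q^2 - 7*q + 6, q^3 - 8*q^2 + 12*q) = q - 6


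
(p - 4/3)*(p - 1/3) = p^2 - 5*p/3 + 4/9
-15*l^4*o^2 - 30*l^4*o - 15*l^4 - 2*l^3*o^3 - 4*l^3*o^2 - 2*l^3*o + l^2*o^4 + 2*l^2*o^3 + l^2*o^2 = (-5*l + o)*(3*l + o)*(l*o + l)^2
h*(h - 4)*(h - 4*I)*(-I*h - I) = -I*h^4 - 4*h^3 + 3*I*h^3 + 12*h^2 + 4*I*h^2 + 16*h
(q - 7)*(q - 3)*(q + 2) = q^3 - 8*q^2 + q + 42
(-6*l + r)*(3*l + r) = -18*l^2 - 3*l*r + r^2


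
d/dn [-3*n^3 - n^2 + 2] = n*(-9*n - 2)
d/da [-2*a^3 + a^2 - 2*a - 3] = -6*a^2 + 2*a - 2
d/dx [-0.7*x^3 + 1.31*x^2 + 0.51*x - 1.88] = -2.1*x^2 + 2.62*x + 0.51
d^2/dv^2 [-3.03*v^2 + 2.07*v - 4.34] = -6.06000000000000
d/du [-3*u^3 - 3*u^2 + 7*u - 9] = -9*u^2 - 6*u + 7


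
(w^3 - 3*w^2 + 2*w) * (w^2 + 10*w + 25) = w^5 + 7*w^4 - 3*w^3 - 55*w^2 + 50*w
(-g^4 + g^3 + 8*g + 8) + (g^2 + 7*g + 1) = -g^4 + g^3 + g^2 + 15*g + 9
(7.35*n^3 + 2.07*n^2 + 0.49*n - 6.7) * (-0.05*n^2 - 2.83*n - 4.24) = -0.3675*n^5 - 20.904*n^4 - 37.0466*n^3 - 9.8285*n^2 + 16.8834*n + 28.408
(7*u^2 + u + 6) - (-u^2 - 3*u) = 8*u^2 + 4*u + 6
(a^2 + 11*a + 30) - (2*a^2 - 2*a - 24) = -a^2 + 13*a + 54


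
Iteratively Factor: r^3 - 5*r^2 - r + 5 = (r + 1)*(r^2 - 6*r + 5) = (r - 1)*(r + 1)*(r - 5)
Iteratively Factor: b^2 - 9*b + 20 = (b - 4)*(b - 5)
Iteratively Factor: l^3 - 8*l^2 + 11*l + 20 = (l + 1)*(l^2 - 9*l + 20) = (l - 4)*(l + 1)*(l - 5)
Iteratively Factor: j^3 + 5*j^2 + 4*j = (j + 4)*(j^2 + j) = (j + 1)*(j + 4)*(j)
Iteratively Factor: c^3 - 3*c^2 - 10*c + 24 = (c - 2)*(c^2 - c - 12) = (c - 2)*(c + 3)*(c - 4)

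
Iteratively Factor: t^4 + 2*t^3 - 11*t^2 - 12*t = (t - 3)*(t^3 + 5*t^2 + 4*t) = (t - 3)*(t + 1)*(t^2 + 4*t) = t*(t - 3)*(t + 1)*(t + 4)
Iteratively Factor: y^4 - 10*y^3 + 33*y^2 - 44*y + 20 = (y - 2)*(y^3 - 8*y^2 + 17*y - 10) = (y - 2)*(y - 1)*(y^2 - 7*y + 10) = (y - 5)*(y - 2)*(y - 1)*(y - 2)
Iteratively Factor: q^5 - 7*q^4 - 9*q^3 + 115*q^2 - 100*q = (q)*(q^4 - 7*q^3 - 9*q^2 + 115*q - 100) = q*(q - 5)*(q^3 - 2*q^2 - 19*q + 20) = q*(q - 5)*(q - 1)*(q^2 - q - 20) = q*(q - 5)*(q - 1)*(q + 4)*(q - 5)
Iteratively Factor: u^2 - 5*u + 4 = (u - 1)*(u - 4)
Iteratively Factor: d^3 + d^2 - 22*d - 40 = (d + 4)*(d^2 - 3*d - 10) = (d - 5)*(d + 4)*(d + 2)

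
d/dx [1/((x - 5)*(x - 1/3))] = 6*(8 - 3*x)/(9*x^4 - 96*x^3 + 286*x^2 - 160*x + 25)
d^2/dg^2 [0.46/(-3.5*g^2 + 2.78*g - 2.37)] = (11.27*g^2 - 8.9516*g - 0.46*(7.0*g - 2.78)*(14.0*g - 5.56) + 7.6314)/(3.5*g^2 - 2.78*g + 2.37)^3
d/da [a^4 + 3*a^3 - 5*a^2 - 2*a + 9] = 4*a^3 + 9*a^2 - 10*a - 2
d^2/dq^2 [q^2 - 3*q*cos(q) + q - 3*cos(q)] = 3*q*cos(q) + 6*sin(q) + 3*cos(q) + 2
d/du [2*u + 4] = 2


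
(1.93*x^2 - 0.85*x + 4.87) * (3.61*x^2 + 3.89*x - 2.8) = 6.9673*x^4 + 4.4392*x^3 + 8.8702*x^2 + 21.3243*x - 13.636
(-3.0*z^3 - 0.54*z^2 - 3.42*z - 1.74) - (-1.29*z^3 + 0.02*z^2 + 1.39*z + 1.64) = -1.71*z^3 - 0.56*z^2 - 4.81*z - 3.38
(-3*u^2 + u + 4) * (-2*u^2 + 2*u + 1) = 6*u^4 - 8*u^3 - 9*u^2 + 9*u + 4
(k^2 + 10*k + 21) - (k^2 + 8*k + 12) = 2*k + 9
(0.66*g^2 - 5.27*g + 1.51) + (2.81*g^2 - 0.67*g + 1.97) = 3.47*g^2 - 5.94*g + 3.48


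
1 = 1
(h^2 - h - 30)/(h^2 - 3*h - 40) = (h - 6)/(h - 8)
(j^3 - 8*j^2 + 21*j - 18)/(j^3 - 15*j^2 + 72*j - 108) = (j^2 - 5*j + 6)/(j^2 - 12*j + 36)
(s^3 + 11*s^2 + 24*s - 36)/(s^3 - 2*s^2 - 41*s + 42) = (s + 6)/(s - 7)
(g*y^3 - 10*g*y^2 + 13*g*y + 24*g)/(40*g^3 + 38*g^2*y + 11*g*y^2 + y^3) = g*(y^3 - 10*y^2 + 13*y + 24)/(40*g^3 + 38*g^2*y + 11*g*y^2 + y^3)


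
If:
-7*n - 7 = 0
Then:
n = -1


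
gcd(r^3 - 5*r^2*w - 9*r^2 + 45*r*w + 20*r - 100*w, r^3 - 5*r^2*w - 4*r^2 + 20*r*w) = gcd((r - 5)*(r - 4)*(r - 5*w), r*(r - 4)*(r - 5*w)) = r^2 - 5*r*w - 4*r + 20*w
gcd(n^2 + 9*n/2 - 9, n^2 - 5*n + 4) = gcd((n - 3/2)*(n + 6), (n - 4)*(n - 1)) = 1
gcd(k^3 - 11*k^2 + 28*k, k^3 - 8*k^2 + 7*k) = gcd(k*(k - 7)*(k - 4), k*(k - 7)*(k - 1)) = k^2 - 7*k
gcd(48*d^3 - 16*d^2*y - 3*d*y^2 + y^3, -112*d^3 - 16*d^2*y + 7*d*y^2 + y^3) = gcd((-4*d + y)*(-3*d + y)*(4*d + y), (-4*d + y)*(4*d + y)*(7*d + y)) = -16*d^2 + y^2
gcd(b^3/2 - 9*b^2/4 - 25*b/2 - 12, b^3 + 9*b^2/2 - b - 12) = b + 2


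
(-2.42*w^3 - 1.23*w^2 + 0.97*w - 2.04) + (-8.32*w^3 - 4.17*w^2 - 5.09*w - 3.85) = -10.74*w^3 - 5.4*w^2 - 4.12*w - 5.89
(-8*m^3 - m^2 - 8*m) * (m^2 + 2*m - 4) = -8*m^5 - 17*m^4 + 22*m^3 - 12*m^2 + 32*m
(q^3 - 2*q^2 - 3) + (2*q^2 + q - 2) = q^3 + q - 5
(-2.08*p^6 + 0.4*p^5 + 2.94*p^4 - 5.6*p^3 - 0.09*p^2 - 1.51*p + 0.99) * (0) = 0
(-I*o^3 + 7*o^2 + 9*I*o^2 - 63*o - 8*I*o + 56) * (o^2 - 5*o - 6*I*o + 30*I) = -I*o^5 + o^4 + 14*I*o^4 - 14*o^3 - 95*I*o^3 + 53*o^2 + 628*I*o^2 - 40*o - 2226*I*o + 1680*I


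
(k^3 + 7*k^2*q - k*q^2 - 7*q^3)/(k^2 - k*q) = k + 8*q + 7*q^2/k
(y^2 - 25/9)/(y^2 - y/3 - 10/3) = (y - 5/3)/(y - 2)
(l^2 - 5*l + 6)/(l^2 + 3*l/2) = 2*(l^2 - 5*l + 6)/(l*(2*l + 3))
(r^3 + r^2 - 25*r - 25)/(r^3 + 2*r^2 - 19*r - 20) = (r - 5)/(r - 4)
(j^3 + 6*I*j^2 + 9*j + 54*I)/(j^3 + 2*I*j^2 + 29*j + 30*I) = (j^2 + 9)/(j^2 - 4*I*j + 5)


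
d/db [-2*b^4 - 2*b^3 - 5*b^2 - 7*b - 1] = -8*b^3 - 6*b^2 - 10*b - 7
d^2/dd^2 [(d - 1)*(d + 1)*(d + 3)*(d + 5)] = 12*d^2 + 48*d + 28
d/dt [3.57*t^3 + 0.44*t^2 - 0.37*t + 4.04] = 10.71*t^2 + 0.88*t - 0.37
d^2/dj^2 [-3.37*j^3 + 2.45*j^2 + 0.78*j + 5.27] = 4.9 - 20.22*j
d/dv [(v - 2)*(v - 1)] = 2*v - 3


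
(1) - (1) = 0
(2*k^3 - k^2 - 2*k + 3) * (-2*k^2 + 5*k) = -4*k^5 + 12*k^4 - k^3 - 16*k^2 + 15*k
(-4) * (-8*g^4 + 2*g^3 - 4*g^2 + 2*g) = 32*g^4 - 8*g^3 + 16*g^2 - 8*g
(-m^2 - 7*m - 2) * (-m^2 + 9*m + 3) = m^4 - 2*m^3 - 64*m^2 - 39*m - 6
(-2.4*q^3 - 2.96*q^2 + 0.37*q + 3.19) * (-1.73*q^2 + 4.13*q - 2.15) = 4.152*q^5 - 4.7912*q^4 - 7.7049*q^3 + 2.3734*q^2 + 12.3792*q - 6.8585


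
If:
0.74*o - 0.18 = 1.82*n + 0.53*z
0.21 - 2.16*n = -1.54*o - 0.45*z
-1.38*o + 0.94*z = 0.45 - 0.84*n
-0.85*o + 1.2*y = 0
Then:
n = -0.31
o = -0.55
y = -0.39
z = -0.06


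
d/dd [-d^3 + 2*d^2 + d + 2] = -3*d^2 + 4*d + 1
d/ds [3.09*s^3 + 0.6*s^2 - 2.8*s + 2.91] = 9.27*s^2 + 1.2*s - 2.8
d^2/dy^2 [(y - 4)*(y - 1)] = 2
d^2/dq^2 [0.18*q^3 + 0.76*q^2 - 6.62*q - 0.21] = 1.08*q + 1.52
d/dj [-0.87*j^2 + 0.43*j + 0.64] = 0.43 - 1.74*j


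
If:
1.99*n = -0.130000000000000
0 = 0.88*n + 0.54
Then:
No Solution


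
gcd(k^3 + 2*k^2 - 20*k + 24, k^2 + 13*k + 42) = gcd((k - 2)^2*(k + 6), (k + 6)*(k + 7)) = k + 6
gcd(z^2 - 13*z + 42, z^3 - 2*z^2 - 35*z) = z - 7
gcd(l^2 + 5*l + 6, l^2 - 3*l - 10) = l + 2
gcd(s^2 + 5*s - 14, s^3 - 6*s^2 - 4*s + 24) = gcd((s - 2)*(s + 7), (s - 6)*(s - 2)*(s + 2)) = s - 2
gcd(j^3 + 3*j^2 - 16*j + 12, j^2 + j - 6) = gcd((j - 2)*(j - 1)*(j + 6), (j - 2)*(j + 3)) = j - 2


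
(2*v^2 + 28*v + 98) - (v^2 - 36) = v^2 + 28*v + 134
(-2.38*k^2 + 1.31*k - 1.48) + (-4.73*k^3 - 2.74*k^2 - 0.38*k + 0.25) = -4.73*k^3 - 5.12*k^2 + 0.93*k - 1.23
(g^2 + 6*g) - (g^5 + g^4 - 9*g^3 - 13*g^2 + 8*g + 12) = -g^5 - g^4 + 9*g^3 + 14*g^2 - 2*g - 12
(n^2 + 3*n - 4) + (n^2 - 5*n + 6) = 2*n^2 - 2*n + 2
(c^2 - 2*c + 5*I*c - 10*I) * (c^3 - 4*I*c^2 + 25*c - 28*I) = c^5 - 2*c^4 + I*c^4 + 45*c^3 - 2*I*c^3 - 90*c^2 + 97*I*c^2 + 140*c - 194*I*c - 280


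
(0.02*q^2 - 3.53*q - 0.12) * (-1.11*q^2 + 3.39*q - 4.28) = -0.0222*q^4 + 3.9861*q^3 - 11.9191*q^2 + 14.7016*q + 0.5136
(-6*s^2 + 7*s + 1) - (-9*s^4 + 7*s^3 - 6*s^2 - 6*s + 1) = 9*s^4 - 7*s^3 + 13*s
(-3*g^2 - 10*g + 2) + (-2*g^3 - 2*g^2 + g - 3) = -2*g^3 - 5*g^2 - 9*g - 1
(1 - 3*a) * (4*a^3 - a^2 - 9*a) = -12*a^4 + 7*a^3 + 26*a^2 - 9*a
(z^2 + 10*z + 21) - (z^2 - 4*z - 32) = 14*z + 53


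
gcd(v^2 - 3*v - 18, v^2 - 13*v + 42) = v - 6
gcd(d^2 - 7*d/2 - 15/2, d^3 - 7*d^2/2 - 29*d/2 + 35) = d - 5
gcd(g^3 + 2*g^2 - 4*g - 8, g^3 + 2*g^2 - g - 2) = g + 2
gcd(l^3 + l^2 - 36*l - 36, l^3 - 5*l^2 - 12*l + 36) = l - 6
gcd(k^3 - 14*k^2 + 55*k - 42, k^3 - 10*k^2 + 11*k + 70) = k - 7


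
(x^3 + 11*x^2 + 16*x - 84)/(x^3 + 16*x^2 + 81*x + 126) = (x - 2)/(x + 3)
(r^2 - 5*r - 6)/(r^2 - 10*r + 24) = (r + 1)/(r - 4)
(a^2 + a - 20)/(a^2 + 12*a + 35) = (a - 4)/(a + 7)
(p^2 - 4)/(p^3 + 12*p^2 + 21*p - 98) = (p + 2)/(p^2 + 14*p + 49)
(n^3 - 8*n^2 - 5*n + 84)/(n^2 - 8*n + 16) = (n^2 - 4*n - 21)/(n - 4)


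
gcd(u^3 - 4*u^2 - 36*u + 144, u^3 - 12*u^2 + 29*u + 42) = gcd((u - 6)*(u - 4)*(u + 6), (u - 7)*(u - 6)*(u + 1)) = u - 6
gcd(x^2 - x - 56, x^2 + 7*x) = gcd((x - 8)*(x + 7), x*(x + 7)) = x + 7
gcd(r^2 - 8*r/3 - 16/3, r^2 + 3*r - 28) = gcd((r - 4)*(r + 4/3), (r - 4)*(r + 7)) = r - 4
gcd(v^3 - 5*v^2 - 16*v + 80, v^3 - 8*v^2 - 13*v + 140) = v^2 - v - 20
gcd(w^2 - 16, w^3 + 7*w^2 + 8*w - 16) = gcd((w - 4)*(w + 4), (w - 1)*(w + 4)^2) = w + 4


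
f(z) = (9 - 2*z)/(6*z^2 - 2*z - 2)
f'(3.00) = -0.09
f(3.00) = 0.07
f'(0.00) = 5.50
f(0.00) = -4.50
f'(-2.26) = 0.30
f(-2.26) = 0.41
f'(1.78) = -0.73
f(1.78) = 0.40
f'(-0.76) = 12.45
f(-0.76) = 3.52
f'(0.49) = -11.83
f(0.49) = -5.21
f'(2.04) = -0.42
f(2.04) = 0.26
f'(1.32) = -2.95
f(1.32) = 1.09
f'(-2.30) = 0.28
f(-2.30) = 0.40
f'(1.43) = -1.97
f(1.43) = 0.83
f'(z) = (2 - 12*z)*(9 - 2*z)/(6*z^2 - 2*z - 2)^2 - 2/(6*z^2 - 2*z - 2)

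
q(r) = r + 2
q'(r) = 1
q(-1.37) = 0.63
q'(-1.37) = 1.00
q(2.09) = 4.09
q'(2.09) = 1.00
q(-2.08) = -0.08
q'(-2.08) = 1.00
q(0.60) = 2.60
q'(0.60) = 1.00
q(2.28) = 4.28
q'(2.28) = 1.00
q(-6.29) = -4.29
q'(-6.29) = 1.00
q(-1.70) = 0.30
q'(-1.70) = 1.00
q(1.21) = 3.21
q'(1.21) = 1.00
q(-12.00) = -10.00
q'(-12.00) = 1.00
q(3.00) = 5.00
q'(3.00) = 1.00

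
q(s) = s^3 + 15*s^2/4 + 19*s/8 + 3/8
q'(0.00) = 2.38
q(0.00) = 0.38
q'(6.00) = 155.38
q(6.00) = 365.62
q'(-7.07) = 99.30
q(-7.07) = -182.37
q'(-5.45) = 50.61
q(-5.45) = -63.06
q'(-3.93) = 19.23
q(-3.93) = -11.74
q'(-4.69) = 33.19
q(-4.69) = -31.44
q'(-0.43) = -0.30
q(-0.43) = -0.03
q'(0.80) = 10.30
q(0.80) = 5.19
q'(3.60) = 68.26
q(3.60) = 104.18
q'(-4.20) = 23.80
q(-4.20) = -17.54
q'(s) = 3*s^2 + 15*s/2 + 19/8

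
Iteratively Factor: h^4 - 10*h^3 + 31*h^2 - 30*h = (h - 2)*(h^3 - 8*h^2 + 15*h) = (h - 5)*(h - 2)*(h^2 - 3*h) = (h - 5)*(h - 3)*(h - 2)*(h)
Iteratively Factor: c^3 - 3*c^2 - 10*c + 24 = (c - 4)*(c^2 + c - 6) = (c - 4)*(c - 2)*(c + 3)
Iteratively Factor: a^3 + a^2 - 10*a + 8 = (a - 2)*(a^2 + 3*a - 4) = (a - 2)*(a + 4)*(a - 1)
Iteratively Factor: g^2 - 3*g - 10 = (g + 2)*(g - 5)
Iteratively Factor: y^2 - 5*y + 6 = (y - 2)*(y - 3)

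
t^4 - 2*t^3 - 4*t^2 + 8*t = t*(t - 2)^2*(t + 2)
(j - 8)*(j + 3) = j^2 - 5*j - 24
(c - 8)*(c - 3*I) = c^2 - 8*c - 3*I*c + 24*I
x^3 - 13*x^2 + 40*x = x*(x - 8)*(x - 5)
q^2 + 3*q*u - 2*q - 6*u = (q - 2)*(q + 3*u)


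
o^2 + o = o*(o + 1)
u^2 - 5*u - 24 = (u - 8)*(u + 3)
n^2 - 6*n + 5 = (n - 5)*(n - 1)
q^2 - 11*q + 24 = (q - 8)*(q - 3)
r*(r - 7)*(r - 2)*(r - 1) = r^4 - 10*r^3 + 23*r^2 - 14*r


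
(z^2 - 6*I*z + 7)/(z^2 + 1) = (z - 7*I)/(z - I)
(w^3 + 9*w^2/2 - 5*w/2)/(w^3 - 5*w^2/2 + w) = (w + 5)/(w - 2)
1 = 1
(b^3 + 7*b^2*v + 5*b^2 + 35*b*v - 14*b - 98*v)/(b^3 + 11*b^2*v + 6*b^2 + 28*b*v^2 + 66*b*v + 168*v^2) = (b^2 + 5*b - 14)/(b^2 + 4*b*v + 6*b + 24*v)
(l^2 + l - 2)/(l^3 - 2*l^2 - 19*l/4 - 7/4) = 4*(-l^2 - l + 2)/(-4*l^3 + 8*l^2 + 19*l + 7)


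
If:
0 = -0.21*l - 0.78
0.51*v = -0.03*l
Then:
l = -3.71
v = 0.22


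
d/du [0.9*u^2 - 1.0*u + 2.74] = 1.8*u - 1.0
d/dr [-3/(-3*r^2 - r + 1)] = 3*(-6*r - 1)/(3*r^2 + r - 1)^2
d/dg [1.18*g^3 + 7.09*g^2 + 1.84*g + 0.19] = 3.54*g^2 + 14.18*g + 1.84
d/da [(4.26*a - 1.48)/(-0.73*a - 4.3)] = (-14.160832*a - 83.41312)/(0.73*a + 4.3)^3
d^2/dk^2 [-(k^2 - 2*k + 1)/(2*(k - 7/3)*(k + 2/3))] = 9*(27*k^3 - 621*k^2 + 1161*k - 967)/(729*k^6 - 3645*k^5 + 2673*k^4 + 7965*k^3 - 4158*k^2 - 8820*k - 2744)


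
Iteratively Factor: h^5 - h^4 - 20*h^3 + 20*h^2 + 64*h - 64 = (h + 4)*(h^4 - 5*h^3 + 20*h - 16) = (h - 1)*(h + 4)*(h^3 - 4*h^2 - 4*h + 16) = (h - 4)*(h - 1)*(h + 4)*(h^2 - 4) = (h - 4)*(h - 2)*(h - 1)*(h + 4)*(h + 2)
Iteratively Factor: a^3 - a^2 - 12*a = (a + 3)*(a^2 - 4*a) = (a - 4)*(a + 3)*(a)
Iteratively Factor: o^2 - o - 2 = (o + 1)*(o - 2)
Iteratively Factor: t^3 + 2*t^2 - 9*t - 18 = (t + 2)*(t^2 - 9) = (t - 3)*(t + 2)*(t + 3)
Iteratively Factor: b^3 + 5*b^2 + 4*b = (b + 4)*(b^2 + b) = (b + 1)*(b + 4)*(b)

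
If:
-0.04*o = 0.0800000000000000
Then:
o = -2.00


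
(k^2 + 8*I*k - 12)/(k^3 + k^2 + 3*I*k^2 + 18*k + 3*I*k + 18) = (k + 2*I)/(k^2 + k*(1 - 3*I) - 3*I)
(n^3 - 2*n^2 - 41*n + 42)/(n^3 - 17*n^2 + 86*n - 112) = (n^2 + 5*n - 6)/(n^2 - 10*n + 16)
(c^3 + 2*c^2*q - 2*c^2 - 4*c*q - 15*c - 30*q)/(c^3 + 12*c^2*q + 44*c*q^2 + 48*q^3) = (c^2 - 2*c - 15)/(c^2 + 10*c*q + 24*q^2)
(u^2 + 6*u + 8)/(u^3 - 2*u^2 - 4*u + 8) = (u + 4)/(u^2 - 4*u + 4)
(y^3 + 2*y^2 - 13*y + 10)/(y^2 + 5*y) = y - 3 + 2/y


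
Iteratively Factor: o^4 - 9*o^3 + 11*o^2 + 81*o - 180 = (o + 3)*(o^3 - 12*o^2 + 47*o - 60) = (o - 5)*(o + 3)*(o^2 - 7*o + 12) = (o - 5)*(o - 3)*(o + 3)*(o - 4)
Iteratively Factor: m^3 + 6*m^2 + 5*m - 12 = (m + 4)*(m^2 + 2*m - 3) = (m - 1)*(m + 4)*(m + 3)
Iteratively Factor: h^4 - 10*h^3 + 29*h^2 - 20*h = (h - 4)*(h^3 - 6*h^2 + 5*h) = (h - 5)*(h - 4)*(h^2 - h) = h*(h - 5)*(h - 4)*(h - 1)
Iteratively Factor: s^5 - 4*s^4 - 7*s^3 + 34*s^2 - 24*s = (s - 2)*(s^4 - 2*s^3 - 11*s^2 + 12*s) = (s - 2)*(s - 1)*(s^3 - s^2 - 12*s) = (s - 2)*(s - 1)*(s + 3)*(s^2 - 4*s) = s*(s - 2)*(s - 1)*(s + 3)*(s - 4)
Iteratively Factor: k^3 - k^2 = (k - 1)*(k^2) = k*(k - 1)*(k)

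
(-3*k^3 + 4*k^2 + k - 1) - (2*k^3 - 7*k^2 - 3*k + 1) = -5*k^3 + 11*k^2 + 4*k - 2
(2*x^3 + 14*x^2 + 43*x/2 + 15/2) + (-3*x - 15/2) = 2*x^3 + 14*x^2 + 37*x/2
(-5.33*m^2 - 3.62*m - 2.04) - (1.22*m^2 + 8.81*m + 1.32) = -6.55*m^2 - 12.43*m - 3.36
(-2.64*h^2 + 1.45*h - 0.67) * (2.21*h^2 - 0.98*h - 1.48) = -5.8344*h^4 + 5.7917*h^3 + 1.0055*h^2 - 1.4894*h + 0.9916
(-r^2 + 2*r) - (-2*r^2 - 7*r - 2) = r^2 + 9*r + 2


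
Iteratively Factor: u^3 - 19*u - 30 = (u - 5)*(u^2 + 5*u + 6) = (u - 5)*(u + 2)*(u + 3)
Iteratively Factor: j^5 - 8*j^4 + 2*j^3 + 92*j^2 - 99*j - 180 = (j + 1)*(j^4 - 9*j^3 + 11*j^2 + 81*j - 180) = (j - 5)*(j + 1)*(j^3 - 4*j^2 - 9*j + 36) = (j - 5)*(j - 3)*(j + 1)*(j^2 - j - 12) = (j - 5)*(j - 4)*(j - 3)*(j + 1)*(j + 3)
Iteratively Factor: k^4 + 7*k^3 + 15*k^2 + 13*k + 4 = (k + 4)*(k^3 + 3*k^2 + 3*k + 1) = (k + 1)*(k + 4)*(k^2 + 2*k + 1) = (k + 1)^2*(k + 4)*(k + 1)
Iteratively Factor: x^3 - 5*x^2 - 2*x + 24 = (x + 2)*(x^2 - 7*x + 12) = (x - 4)*(x + 2)*(x - 3)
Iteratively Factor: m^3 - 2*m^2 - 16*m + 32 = (m - 2)*(m^2 - 16) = (m - 4)*(m - 2)*(m + 4)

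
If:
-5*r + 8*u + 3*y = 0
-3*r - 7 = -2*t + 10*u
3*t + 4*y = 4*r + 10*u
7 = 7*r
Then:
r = 1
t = 350/17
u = 53/17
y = -113/17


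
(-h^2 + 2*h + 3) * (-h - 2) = h^3 - 7*h - 6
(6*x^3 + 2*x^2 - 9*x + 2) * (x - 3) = 6*x^4 - 16*x^3 - 15*x^2 + 29*x - 6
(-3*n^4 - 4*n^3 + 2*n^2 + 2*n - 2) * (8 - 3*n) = 9*n^5 - 12*n^4 - 38*n^3 + 10*n^2 + 22*n - 16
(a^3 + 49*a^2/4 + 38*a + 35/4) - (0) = a^3 + 49*a^2/4 + 38*a + 35/4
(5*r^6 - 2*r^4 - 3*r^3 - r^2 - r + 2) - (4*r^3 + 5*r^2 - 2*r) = 5*r^6 - 2*r^4 - 7*r^3 - 6*r^2 + r + 2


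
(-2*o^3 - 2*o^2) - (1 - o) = -2*o^3 - 2*o^2 + o - 1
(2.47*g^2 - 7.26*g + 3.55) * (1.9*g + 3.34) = 4.693*g^3 - 5.5442*g^2 - 17.5034*g + 11.857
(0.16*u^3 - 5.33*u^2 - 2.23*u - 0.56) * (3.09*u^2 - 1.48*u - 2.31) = 0.4944*u^5 - 16.7065*u^4 + 0.6281*u^3 + 13.8823*u^2 + 5.9801*u + 1.2936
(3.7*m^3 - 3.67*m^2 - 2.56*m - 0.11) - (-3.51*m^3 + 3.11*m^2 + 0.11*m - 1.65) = 7.21*m^3 - 6.78*m^2 - 2.67*m + 1.54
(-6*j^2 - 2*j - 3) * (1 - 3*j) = 18*j^3 + 7*j - 3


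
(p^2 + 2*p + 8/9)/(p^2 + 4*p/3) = (p + 2/3)/p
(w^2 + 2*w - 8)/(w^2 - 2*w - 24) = (w - 2)/(w - 6)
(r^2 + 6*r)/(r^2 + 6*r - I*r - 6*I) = r/(r - I)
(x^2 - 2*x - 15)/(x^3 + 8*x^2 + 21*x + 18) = (x - 5)/(x^2 + 5*x + 6)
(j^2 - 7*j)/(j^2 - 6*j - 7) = j/(j + 1)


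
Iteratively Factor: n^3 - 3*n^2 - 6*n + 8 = (n - 4)*(n^2 + n - 2) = (n - 4)*(n - 1)*(n + 2)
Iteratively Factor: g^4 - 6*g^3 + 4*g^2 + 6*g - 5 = (g - 1)*(g^3 - 5*g^2 - g + 5) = (g - 5)*(g - 1)*(g^2 - 1) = (g - 5)*(g - 1)*(g + 1)*(g - 1)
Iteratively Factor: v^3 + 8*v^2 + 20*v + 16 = (v + 2)*(v^2 + 6*v + 8) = (v + 2)^2*(v + 4)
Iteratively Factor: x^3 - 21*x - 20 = (x + 4)*(x^2 - 4*x - 5) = (x + 1)*(x + 4)*(x - 5)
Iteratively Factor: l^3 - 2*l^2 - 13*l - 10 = (l + 2)*(l^2 - 4*l - 5) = (l - 5)*(l + 2)*(l + 1)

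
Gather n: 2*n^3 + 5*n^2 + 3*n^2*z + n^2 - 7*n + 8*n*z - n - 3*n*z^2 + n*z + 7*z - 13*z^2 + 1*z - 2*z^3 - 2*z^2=2*n^3 + n^2*(3*z + 6) + n*(-3*z^2 + 9*z - 8) - 2*z^3 - 15*z^2 + 8*z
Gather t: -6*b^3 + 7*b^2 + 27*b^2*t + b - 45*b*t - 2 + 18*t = -6*b^3 + 7*b^2 + b + t*(27*b^2 - 45*b + 18) - 2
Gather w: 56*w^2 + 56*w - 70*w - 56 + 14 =56*w^2 - 14*w - 42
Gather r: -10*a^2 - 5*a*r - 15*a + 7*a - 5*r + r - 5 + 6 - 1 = -10*a^2 - 8*a + r*(-5*a - 4)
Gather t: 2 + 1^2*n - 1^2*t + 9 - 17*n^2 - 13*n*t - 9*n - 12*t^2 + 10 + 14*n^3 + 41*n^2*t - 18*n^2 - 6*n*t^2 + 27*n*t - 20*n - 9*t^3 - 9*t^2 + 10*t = 14*n^3 - 35*n^2 - 28*n - 9*t^3 + t^2*(-6*n - 21) + t*(41*n^2 + 14*n + 9) + 21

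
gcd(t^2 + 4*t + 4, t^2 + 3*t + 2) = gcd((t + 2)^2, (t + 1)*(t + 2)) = t + 2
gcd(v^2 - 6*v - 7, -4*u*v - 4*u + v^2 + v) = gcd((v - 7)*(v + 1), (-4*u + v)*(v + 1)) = v + 1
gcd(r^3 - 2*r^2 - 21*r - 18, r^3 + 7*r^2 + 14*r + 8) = r + 1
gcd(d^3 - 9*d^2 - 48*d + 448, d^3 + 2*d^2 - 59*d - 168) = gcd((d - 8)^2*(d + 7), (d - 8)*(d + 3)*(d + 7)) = d^2 - d - 56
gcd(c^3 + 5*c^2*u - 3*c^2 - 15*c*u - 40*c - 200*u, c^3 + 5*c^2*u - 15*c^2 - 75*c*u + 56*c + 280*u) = c^2 + 5*c*u - 8*c - 40*u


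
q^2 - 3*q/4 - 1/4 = (q - 1)*(q + 1/4)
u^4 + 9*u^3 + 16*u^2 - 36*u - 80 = (u - 2)*(u + 2)*(u + 4)*(u + 5)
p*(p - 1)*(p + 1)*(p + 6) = p^4 + 6*p^3 - p^2 - 6*p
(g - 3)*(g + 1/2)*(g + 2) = g^3 - g^2/2 - 13*g/2 - 3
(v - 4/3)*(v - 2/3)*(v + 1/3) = v^3 - 5*v^2/3 + 2*v/9 + 8/27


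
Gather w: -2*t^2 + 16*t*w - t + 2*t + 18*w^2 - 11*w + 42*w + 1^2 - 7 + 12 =-2*t^2 + t + 18*w^2 + w*(16*t + 31) + 6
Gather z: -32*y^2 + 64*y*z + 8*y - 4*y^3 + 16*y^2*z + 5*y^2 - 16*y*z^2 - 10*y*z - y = -4*y^3 - 27*y^2 - 16*y*z^2 + 7*y + z*(16*y^2 + 54*y)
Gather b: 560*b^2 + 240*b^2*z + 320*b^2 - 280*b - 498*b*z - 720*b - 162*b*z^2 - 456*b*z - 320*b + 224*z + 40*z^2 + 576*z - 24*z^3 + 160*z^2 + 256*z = b^2*(240*z + 880) + b*(-162*z^2 - 954*z - 1320) - 24*z^3 + 200*z^2 + 1056*z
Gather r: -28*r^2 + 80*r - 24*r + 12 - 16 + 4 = -28*r^2 + 56*r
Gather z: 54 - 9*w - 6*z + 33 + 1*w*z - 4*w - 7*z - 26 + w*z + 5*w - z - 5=-8*w + z*(2*w - 14) + 56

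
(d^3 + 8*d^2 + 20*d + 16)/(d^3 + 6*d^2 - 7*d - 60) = (d^2 + 4*d + 4)/(d^2 + 2*d - 15)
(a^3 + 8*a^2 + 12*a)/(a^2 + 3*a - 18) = a*(a + 2)/(a - 3)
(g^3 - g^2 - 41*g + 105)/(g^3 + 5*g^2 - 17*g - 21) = (g - 5)/(g + 1)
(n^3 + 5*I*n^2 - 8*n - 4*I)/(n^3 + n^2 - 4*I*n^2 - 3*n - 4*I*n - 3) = (n^3 + 5*I*n^2 - 8*n - 4*I)/(n^3 + n^2*(1 - 4*I) - n*(3 + 4*I) - 3)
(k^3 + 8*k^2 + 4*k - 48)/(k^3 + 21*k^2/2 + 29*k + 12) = 2*(k - 2)/(2*k + 1)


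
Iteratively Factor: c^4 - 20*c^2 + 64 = (c + 4)*(c^3 - 4*c^2 - 4*c + 16) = (c - 4)*(c + 4)*(c^2 - 4) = (c - 4)*(c - 2)*(c + 4)*(c + 2)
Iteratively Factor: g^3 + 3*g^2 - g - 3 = (g + 3)*(g^2 - 1) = (g - 1)*(g + 3)*(g + 1)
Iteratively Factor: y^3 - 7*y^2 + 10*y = (y - 2)*(y^2 - 5*y) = y*(y - 2)*(y - 5)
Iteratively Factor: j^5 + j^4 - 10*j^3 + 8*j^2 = (j - 1)*(j^4 + 2*j^3 - 8*j^2) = (j - 2)*(j - 1)*(j^3 + 4*j^2) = (j - 2)*(j - 1)*(j + 4)*(j^2) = j*(j - 2)*(j - 1)*(j + 4)*(j)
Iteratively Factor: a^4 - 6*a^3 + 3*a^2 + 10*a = (a)*(a^3 - 6*a^2 + 3*a + 10) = a*(a - 2)*(a^2 - 4*a - 5) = a*(a - 2)*(a + 1)*(a - 5)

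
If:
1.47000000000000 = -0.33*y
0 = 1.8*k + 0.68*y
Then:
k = 1.68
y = -4.45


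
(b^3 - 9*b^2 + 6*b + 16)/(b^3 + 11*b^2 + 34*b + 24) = (b^2 - 10*b + 16)/(b^2 + 10*b + 24)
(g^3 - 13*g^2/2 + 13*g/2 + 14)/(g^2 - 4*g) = g - 5/2 - 7/(2*g)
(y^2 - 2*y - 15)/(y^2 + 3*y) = (y - 5)/y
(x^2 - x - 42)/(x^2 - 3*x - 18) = (-x^2 + x + 42)/(-x^2 + 3*x + 18)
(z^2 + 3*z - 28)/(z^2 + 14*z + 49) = (z - 4)/(z + 7)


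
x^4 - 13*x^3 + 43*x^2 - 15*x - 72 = (x - 8)*(x - 3)^2*(x + 1)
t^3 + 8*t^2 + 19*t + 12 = (t + 1)*(t + 3)*(t + 4)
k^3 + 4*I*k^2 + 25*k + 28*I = (k - 4*I)*(k + I)*(k + 7*I)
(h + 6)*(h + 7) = h^2 + 13*h + 42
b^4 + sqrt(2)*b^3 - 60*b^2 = b^2*(b - 5*sqrt(2))*(b + 6*sqrt(2))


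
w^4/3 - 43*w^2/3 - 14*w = w*(w/3 + 1/3)*(w - 7)*(w + 6)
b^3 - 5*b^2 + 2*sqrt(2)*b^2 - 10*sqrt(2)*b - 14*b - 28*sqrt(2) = (b - 7)*(b + 2)*(b + 2*sqrt(2))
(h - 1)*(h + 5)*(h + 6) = h^3 + 10*h^2 + 19*h - 30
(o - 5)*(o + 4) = o^2 - o - 20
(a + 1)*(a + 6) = a^2 + 7*a + 6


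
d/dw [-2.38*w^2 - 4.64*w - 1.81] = -4.76*w - 4.64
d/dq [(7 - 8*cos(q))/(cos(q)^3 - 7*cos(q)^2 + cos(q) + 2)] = (-16*cos(q)^3 + 77*cos(q)^2 - 98*cos(q) + 23)*sin(q)/(cos(q)^3 - 7*cos(q)^2 + cos(q) + 2)^2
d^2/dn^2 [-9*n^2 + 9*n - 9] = -18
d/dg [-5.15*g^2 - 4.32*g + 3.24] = -10.3*g - 4.32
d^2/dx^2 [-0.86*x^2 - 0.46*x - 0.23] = -1.72000000000000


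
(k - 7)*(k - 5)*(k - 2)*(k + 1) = k^4 - 13*k^3 + 45*k^2 - 11*k - 70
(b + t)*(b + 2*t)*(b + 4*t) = b^3 + 7*b^2*t + 14*b*t^2 + 8*t^3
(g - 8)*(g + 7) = g^2 - g - 56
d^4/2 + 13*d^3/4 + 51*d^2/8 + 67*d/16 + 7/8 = (d/2 + 1)*(d + 1/2)^2*(d + 7/2)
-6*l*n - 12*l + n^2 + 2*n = (-6*l + n)*(n + 2)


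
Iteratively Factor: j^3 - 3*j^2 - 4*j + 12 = (j - 2)*(j^2 - j - 6) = (j - 2)*(j + 2)*(j - 3)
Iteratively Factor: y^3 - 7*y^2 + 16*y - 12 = (y - 3)*(y^2 - 4*y + 4) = (y - 3)*(y - 2)*(y - 2)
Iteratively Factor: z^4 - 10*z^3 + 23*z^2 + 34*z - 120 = (z - 3)*(z^3 - 7*z^2 + 2*z + 40) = (z - 3)*(z + 2)*(z^2 - 9*z + 20) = (z - 5)*(z - 3)*(z + 2)*(z - 4)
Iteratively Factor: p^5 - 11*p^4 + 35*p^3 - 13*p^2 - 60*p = (p - 3)*(p^4 - 8*p^3 + 11*p^2 + 20*p) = p*(p - 3)*(p^3 - 8*p^2 + 11*p + 20) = p*(p - 4)*(p - 3)*(p^2 - 4*p - 5) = p*(p - 4)*(p - 3)*(p + 1)*(p - 5)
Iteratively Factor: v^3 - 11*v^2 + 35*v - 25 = (v - 5)*(v^2 - 6*v + 5) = (v - 5)*(v - 1)*(v - 5)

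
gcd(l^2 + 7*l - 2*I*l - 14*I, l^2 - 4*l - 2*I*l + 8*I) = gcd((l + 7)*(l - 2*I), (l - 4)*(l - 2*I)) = l - 2*I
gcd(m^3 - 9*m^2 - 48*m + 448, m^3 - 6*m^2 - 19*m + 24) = m - 8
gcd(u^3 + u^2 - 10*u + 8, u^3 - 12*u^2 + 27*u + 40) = 1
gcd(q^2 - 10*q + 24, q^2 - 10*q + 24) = q^2 - 10*q + 24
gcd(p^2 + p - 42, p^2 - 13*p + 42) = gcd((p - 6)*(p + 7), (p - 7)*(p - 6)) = p - 6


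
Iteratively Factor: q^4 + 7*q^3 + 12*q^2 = (q)*(q^3 + 7*q^2 + 12*q) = q^2*(q^2 + 7*q + 12) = q^2*(q + 4)*(q + 3)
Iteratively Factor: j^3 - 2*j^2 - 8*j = (j + 2)*(j^2 - 4*j) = j*(j + 2)*(j - 4)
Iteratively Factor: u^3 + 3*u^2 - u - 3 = (u + 1)*(u^2 + 2*u - 3) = (u + 1)*(u + 3)*(u - 1)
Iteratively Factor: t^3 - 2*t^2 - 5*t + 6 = (t - 3)*(t^2 + t - 2) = (t - 3)*(t + 2)*(t - 1)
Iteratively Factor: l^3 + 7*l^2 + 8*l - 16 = (l - 1)*(l^2 + 8*l + 16) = (l - 1)*(l + 4)*(l + 4)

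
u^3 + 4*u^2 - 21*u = u*(u - 3)*(u + 7)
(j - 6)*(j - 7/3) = j^2 - 25*j/3 + 14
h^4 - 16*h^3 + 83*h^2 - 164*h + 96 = (h - 8)*(h - 4)*(h - 3)*(h - 1)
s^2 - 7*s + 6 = (s - 6)*(s - 1)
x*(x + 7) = x^2 + 7*x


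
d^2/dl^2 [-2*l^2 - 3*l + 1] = -4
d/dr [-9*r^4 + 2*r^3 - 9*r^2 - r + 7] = -36*r^3 + 6*r^2 - 18*r - 1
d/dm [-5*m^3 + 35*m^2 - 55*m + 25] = -15*m^2 + 70*m - 55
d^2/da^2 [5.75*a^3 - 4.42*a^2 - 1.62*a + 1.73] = 34.5*a - 8.84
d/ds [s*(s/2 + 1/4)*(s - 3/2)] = 3*s^2/2 - s - 3/8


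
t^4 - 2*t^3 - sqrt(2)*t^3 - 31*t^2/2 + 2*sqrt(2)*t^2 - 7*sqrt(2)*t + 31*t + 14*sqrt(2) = (t - 2)*(t - 7*sqrt(2)/2)*(t + sqrt(2)/2)*(t + 2*sqrt(2))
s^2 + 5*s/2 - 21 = (s - 7/2)*(s + 6)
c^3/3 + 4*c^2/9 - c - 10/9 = (c/3 + 1/3)*(c - 5/3)*(c + 2)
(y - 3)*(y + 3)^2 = y^3 + 3*y^2 - 9*y - 27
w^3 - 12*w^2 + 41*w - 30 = (w - 6)*(w - 5)*(w - 1)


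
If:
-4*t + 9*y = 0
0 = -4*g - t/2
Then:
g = -9*y/32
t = 9*y/4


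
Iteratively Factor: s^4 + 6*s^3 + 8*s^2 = (s + 4)*(s^3 + 2*s^2) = s*(s + 4)*(s^2 + 2*s) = s^2*(s + 4)*(s + 2)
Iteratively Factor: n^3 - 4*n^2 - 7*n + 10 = (n - 1)*(n^2 - 3*n - 10) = (n - 5)*(n - 1)*(n + 2)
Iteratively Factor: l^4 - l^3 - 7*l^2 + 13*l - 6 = (l - 2)*(l^3 + l^2 - 5*l + 3) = (l - 2)*(l - 1)*(l^2 + 2*l - 3) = (l - 2)*(l - 1)^2*(l + 3)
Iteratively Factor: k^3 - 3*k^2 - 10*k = (k - 5)*(k^2 + 2*k) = (k - 5)*(k + 2)*(k)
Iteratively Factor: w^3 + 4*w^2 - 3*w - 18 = (w + 3)*(w^2 + w - 6) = (w + 3)^2*(w - 2)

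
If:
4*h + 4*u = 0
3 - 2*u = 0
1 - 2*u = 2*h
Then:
No Solution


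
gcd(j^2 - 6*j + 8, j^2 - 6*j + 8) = j^2 - 6*j + 8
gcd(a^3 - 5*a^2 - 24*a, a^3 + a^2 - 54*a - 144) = a^2 - 5*a - 24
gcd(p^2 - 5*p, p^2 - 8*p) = p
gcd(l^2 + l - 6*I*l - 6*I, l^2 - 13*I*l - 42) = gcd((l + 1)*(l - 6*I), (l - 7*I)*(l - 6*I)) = l - 6*I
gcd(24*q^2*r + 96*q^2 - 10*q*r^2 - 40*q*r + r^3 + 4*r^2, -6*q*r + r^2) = 6*q - r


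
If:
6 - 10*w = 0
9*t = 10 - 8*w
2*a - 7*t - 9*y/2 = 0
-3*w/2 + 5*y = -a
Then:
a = 4369/2610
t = 26/45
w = 3/5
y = -202/1305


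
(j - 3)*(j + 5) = j^2 + 2*j - 15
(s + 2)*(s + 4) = s^2 + 6*s + 8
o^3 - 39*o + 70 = (o - 5)*(o - 2)*(o + 7)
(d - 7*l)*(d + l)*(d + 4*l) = d^3 - 2*d^2*l - 31*d*l^2 - 28*l^3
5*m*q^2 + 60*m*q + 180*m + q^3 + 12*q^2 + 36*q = (5*m + q)*(q + 6)^2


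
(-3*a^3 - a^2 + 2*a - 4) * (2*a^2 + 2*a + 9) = -6*a^5 - 8*a^4 - 25*a^3 - 13*a^2 + 10*a - 36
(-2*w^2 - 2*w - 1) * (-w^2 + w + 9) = 2*w^4 - 19*w^2 - 19*w - 9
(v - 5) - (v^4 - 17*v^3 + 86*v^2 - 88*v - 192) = -v^4 + 17*v^3 - 86*v^2 + 89*v + 187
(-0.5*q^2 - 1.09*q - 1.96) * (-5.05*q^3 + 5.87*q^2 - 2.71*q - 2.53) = 2.525*q^5 + 2.5695*q^4 + 4.8547*q^3 - 7.2863*q^2 + 8.0693*q + 4.9588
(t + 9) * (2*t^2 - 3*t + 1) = 2*t^3 + 15*t^2 - 26*t + 9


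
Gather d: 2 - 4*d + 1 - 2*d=3 - 6*d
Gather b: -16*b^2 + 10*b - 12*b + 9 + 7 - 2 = -16*b^2 - 2*b + 14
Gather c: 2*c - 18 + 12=2*c - 6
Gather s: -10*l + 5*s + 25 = -10*l + 5*s + 25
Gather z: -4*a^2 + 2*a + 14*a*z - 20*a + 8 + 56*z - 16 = -4*a^2 - 18*a + z*(14*a + 56) - 8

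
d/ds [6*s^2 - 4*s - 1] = 12*s - 4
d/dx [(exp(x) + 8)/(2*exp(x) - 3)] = -19*exp(x)/(2*exp(x) - 3)^2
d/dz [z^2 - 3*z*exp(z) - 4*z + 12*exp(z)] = -3*z*exp(z) + 2*z + 9*exp(z) - 4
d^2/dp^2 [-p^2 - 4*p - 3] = -2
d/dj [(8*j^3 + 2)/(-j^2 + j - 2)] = 2*(-12*j^2*(j^2 - j + 2) + (2*j - 1)*(4*j^3 + 1))/(j^2 - j + 2)^2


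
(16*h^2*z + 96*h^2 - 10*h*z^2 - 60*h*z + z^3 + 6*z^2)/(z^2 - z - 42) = (16*h^2 - 10*h*z + z^2)/(z - 7)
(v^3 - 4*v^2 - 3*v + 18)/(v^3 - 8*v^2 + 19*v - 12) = (v^2 - v - 6)/(v^2 - 5*v + 4)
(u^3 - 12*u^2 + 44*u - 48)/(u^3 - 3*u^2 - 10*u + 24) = (u - 6)/(u + 3)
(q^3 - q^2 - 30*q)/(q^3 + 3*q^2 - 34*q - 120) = q/(q + 4)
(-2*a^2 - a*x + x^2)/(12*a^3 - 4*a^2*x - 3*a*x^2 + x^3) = (a + x)/(-6*a^2 - a*x + x^2)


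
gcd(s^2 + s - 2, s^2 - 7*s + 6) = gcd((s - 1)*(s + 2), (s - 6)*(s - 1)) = s - 1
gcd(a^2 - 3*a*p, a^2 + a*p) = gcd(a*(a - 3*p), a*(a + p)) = a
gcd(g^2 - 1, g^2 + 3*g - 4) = g - 1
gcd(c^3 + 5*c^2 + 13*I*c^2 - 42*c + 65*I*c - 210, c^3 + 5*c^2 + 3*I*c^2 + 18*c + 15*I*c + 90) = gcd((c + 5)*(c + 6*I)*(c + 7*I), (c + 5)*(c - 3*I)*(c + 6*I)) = c^2 + c*(5 + 6*I) + 30*I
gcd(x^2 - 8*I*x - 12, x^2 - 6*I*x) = x - 6*I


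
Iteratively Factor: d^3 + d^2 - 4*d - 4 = (d + 2)*(d^2 - d - 2) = (d + 1)*(d + 2)*(d - 2)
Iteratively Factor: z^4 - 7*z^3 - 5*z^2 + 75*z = (z)*(z^3 - 7*z^2 - 5*z + 75) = z*(z - 5)*(z^2 - 2*z - 15) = z*(z - 5)*(z + 3)*(z - 5)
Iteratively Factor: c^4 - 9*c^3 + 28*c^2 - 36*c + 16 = (c - 4)*(c^3 - 5*c^2 + 8*c - 4) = (c - 4)*(c - 1)*(c^2 - 4*c + 4) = (c - 4)*(c - 2)*(c - 1)*(c - 2)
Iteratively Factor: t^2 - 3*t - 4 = (t + 1)*(t - 4)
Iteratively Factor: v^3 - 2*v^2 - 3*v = (v + 1)*(v^2 - 3*v) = (v - 3)*(v + 1)*(v)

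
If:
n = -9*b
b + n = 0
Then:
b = 0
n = 0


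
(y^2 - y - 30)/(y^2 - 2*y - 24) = (y + 5)/(y + 4)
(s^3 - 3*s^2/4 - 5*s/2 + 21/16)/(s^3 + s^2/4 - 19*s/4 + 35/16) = (2*s + 3)/(2*s + 5)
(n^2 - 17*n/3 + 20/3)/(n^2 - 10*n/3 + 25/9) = 3*(n - 4)/(3*n - 5)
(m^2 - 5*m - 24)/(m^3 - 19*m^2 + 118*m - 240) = (m + 3)/(m^2 - 11*m + 30)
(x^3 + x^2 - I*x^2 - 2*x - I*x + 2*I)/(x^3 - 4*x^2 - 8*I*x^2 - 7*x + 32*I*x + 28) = (x^2 + x - 2)/(x^2 - x*(4 + 7*I) + 28*I)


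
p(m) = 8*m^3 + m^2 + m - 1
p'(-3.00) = 211.00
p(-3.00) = -211.00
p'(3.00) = 223.00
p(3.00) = 227.00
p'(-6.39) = 968.19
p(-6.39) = -2053.89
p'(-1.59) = 58.49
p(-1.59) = -32.22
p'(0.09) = 1.37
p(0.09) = -0.90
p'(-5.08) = 610.19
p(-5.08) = -1029.05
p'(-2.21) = 113.80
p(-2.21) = -84.68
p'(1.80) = 82.36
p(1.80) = 50.70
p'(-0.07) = 0.98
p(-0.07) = -1.07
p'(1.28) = 42.88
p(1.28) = 18.70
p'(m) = 24*m^2 + 2*m + 1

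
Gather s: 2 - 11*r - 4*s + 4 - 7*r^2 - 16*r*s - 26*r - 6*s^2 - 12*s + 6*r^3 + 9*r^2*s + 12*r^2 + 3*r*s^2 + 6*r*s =6*r^3 + 5*r^2 - 37*r + s^2*(3*r - 6) + s*(9*r^2 - 10*r - 16) + 6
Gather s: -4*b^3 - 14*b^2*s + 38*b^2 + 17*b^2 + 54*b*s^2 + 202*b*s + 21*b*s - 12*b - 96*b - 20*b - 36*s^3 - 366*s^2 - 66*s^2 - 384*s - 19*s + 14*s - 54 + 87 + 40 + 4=-4*b^3 + 55*b^2 - 128*b - 36*s^3 + s^2*(54*b - 432) + s*(-14*b^2 + 223*b - 389) + 77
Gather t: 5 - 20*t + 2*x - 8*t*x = t*(-8*x - 20) + 2*x + 5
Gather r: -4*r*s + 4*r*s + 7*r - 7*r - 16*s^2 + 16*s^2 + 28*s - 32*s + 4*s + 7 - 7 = 0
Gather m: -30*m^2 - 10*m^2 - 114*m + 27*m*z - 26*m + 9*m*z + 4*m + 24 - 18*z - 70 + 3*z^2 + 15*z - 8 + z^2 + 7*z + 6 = -40*m^2 + m*(36*z - 136) + 4*z^2 + 4*z - 48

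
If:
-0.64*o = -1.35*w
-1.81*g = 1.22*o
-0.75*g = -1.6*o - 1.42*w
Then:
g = 0.00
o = 0.00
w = 0.00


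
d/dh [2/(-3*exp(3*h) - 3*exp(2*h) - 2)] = (18*exp(h) + 12)*exp(2*h)/(3*exp(3*h) + 3*exp(2*h) + 2)^2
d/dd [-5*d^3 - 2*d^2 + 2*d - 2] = -15*d^2 - 4*d + 2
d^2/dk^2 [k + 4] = 0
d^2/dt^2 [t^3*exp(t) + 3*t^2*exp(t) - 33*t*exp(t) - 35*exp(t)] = (t^3 + 9*t^2 - 15*t - 95)*exp(t)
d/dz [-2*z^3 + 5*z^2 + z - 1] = -6*z^2 + 10*z + 1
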